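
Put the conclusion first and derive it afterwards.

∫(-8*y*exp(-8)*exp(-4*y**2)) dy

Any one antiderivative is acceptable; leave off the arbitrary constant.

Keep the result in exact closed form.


The answer is exp(-4*y**2 - 8).
Step 1. Substitute u = y**2 + 2, turning ∫(-8*y*exp(-8)*exp(-4*y**2)) dy into ∫(-4*exp(-4*u)) du: now ∫(-4*exp(-4*u)) du.
Step 2. Evaluate the standard form: now exp(-4*u).
Step 3. Substitute back u = y**2 + 2: now exp(-4*y**2 - 8).
Answer: exp(-4*y**2 - 8).


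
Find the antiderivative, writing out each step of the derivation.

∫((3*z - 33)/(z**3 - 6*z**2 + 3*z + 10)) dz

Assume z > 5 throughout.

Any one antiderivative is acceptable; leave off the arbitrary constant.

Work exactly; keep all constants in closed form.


Step 1. Decompose ∫((3*z - 33)/(z**3 - 6*z**2 + 3*z + 10)) dz by partial fractions, (3*z - 33)/(z**3 - 6*z**2 + 3*z + 10) = -2/(z + 1) + 3/(z - 2) - 1/(z - 5): now ∫(-1/(z - 5)) dz + ∫(3/(z - 2)) dz + ∫(-2/(z + 1)) dz.
Step 2. Evaluate the standard form [assuming z > 5]: now -log(z - 5) + ∫(3/(z - 2)) dz + ∫(-2/(z + 1)) dz.
Step 3. Evaluate the standard form [assuming z > 2]: now -log(z - 5) + 3*log(z - 2) + ∫(-2/(z + 1)) dz.
Step 4. Evaluate the standard form [assuming z > -1]: now -log(z - 5) + 3*log(z - 2) - 2*log(z + 1).
Answer: -log(z - 5) + 3*log(z - 2) - 2*log(z + 1).


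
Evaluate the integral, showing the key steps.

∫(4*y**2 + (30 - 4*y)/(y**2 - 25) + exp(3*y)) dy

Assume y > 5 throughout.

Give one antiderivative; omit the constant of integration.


Step 1. Rewrite: now ∫(4*y**2) dy + ∫((30 - 4*y)/(y**2 - 25)) dy + ∫(exp(3*y)) dy.
Step 2. Decompose ∫((30 - 4*y)/(y**2 - 25)) dy by partial fractions, (30 - 4*y)/(y**2 - 25) = -5/(y + 5) + 1/(y - 5): now ∫(4*y**2) dy + ∫(1/(y - 5)) dy + ∫(-5/(y + 5)) dy + ∫(exp(3*y)) dy.
Step 3. Evaluate the standard form [assuming y > 5]: now log(y - 5) + ∫(4*y**2) dy + ∫(-5/(y + 5)) dy + ∫(exp(3*y)) dy.
Step 4. Evaluate the standard form [assuming y > -5]: now log(y - 5) - 5*log(y + 5) + ∫(4*y**2) dy + ∫(exp(3*y)) dy.
Step 5. Evaluate the standard form: now 4*y**3/3 + log(y - 5) - 5*log(y + 5) + ∫(exp(3*y)) dy.
Step 6. Evaluate the standard form: now 4*y**3/3 + exp(3*y)/3 + log(y - 5) - 5*log(y + 5).
Answer: 4*y**3/3 + exp(3*y)/3 + log(y - 5) - 5*log(y + 5).


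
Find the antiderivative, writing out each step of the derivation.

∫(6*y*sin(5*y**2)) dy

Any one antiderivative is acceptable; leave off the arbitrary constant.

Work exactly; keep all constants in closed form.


Step 1. Substitute u = y**2, turning ∫(6*y*sin(5*y**2)) dy into ∫(3*sin(5*u)) du: now ∫(3*sin(5*u)) du.
Step 2. Evaluate the standard form: now -3*cos(5*u)/5.
Step 3. Substitute back u = y**2: now -3*cos(5*y**2)/5.
Answer: -3*cos(5*y**2)/5.


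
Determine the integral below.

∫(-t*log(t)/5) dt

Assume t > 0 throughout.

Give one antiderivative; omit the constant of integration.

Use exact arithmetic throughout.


Answer: -t**2*log(t)/10 + t**2/20.


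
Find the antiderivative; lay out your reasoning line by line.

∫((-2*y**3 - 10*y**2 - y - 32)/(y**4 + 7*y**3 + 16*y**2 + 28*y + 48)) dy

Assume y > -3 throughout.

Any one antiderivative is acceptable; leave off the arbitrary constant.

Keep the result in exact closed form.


Step 1. Decompose ∫((-2*y**3 - 10*y**2 - y - 32)/(y**4 + 7*y**3 + 16*y**2 + 28*y + 48)) dy by partial fractions, (-2*y**3 - 10*y**2 - y - 32)/(y**4 + 7*y**3 + 16*y**2 + 28*y + 48) = 1/(y**2 + 4) + 3/(y + 4) - 5/(y + 3): now ∫(-5/(y + 3)) dy + ∫(3/(y + 4)) dy + ∫(1/(y**2 + 4)) dy.
Step 2. Evaluate the standard form [assuming y > -3]: now -5*log(y + 3) + ∫(3/(y + 4)) dy + ∫(1/(y**2 + 4)) dy.
Step 3. Evaluate the standard form [assuming y > -4]: now -5*log(y + 3) + 3*log(y + 4) + ∫(1/(y**2 + 4)) dy.
Step 4. Evaluate the standard form: now -5*log(y + 3) + 3*log(y + 4) + atan(y/2)/2.
Answer: -5*log(y + 3) + 3*log(y + 4) + atan(y/2)/2.


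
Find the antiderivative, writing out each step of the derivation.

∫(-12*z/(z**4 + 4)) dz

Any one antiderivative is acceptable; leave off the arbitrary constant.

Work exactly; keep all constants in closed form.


Step 1. Substitute u = z**2, turning ∫(-12*z/(z**4 + 4)) dz into ∫(-6/(u**2 + 4)) du: now ∫(-6/(u**2 + 4)) du.
Step 2. Evaluate the standard form: now -3*atan(u/2).
Step 3. Substitute back u = z**2: now -3*atan(z**2/2).
Answer: -3*atan(z**2/2).


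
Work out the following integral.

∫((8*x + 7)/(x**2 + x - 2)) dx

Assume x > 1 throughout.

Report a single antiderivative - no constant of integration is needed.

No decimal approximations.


Answer: 5*log(x - 1) + 3*log(x + 2).


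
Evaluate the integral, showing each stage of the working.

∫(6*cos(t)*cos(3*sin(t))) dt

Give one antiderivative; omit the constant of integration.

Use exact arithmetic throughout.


Step 1. Substitute u = sin(t), turning ∫(6*cos(t)*cos(3*sin(t))) dt into ∫(6*cos(3*u)) du: now ∫(6*cos(3*u)) du.
Step 2. Evaluate the standard form: now 2*sin(3*u).
Step 3. Substitute back u = sin(t): now 2*sin(3*sin(t)).
Answer: 2*sin(3*sin(t)).


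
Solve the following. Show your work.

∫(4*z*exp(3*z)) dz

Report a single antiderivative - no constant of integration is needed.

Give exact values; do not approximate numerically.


Step 1. Integrate ∫(4*z*exp(3*z)) dz by parts with u = z, dv = (4*exp(3*z)) dz, so v = 4*exp(3*z)/3: now 4*z*exp(3*z)/3 + ∫(-4*exp(3*z)/3) dz.
Step 2. Evaluate the standard form: now 4*z*exp(3*z)/3 - 4*exp(3*z)/9.
Answer: 4*z*exp(3*z)/3 - 4*exp(3*z)/9.


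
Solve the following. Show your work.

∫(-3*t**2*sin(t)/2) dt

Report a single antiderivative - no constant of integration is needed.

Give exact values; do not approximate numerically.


Step 1. Integrate ∫(-3*t**2*sin(t)/2) dt by parts with u = t**2, dv = (-3*sin(t)/2) dt, so v = 3*cos(t)/2: now 3*t**2*cos(t)/2 + ∫(-3*t*cos(t)) dt.
Step 2. Integrate ∫(-3*t*cos(t)) dt by parts with u = t, dv = (-3*cos(t)) dt, so v = -3*sin(t): now 3*t**2*cos(t)/2 - 3*t*sin(t) + ∫(3*sin(t)) dt.
Step 3. Evaluate the standard form: now 3*t**2*cos(t)/2 - 3*t*sin(t) - 3*cos(t).
Answer: 3*t**2*cos(t)/2 - 3*t*sin(t) - 3*cos(t).


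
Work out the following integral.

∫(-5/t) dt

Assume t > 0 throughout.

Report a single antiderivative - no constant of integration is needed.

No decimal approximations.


Answer: -5*log(t).


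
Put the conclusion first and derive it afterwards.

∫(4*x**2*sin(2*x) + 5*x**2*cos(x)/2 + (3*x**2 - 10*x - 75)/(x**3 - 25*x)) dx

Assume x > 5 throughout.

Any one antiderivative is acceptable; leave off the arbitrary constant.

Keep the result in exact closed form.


The answer is 5*x**2*sin(x)/2 - 2*x**2*cos(2*x) + 2*x*sin(2*x) + 5*x*cos(x) + 3*log(x) - log(x - 5) + log(x + 5) - 5*sin(x) + cos(2*x).
Step 1. Rewrite: now ∫(4*x**2*sin(2*x)) dx + ∫(5*x**2*cos(x)/2) dx + ∫((3*x**2 - 10*x - 75)/(x**3 - 25*x)) dx.
Step 2. Integrate ∫(5*x**2*cos(x)/2) dx by parts with u = x**2, dv = (5*cos(x)/2) dx, so v = 5*sin(x)/2: now 5*x**2*sin(x)/2 + ∫(-5*x*sin(x)) dx + ∫(4*x**2*sin(2*x)) dx + ∫((3*x**2 - 10*x - 75)/(x**3 - 25*x)) dx.
Step 3. Integrate ∫(-5*x*sin(x)) dx by parts with u = x, dv = (-5*sin(x)) dx, so v = 5*cos(x): now 5*x**2*sin(x)/2 + 5*x*cos(x) + ∫(4*x**2*sin(2*x)) dx + ∫((3*x**2 - 10*x - 75)/(x**3 - 25*x)) dx + ∫(-5*cos(x)) dx.
Step 4. Evaluate the standard form: now 5*x**2*sin(x)/2 + 5*x*cos(x) - 5*sin(x) + ∫(4*x**2*sin(2*x)) dx + ∫((3*x**2 - 10*x - 75)/(x**3 - 25*x)) dx.
Step 5. Integrate ∫(4*x**2*sin(2*x)) dx by parts with u = x**2, dv = (4*sin(2*x)) dx, so v = -2*cos(2*x): now 5*x**2*sin(x)/2 - 2*x**2*cos(2*x) + 5*x*cos(x) - 5*sin(x) + ∫(4*x*cos(2*x)) dx + ∫((3*x**2 - 10*x - 75)/(x**3 - 25*x)) dx.
Step 6. Integrate ∫(4*x*cos(2*x)) dx by parts with u = x, dv = (4*cos(2*x)) dx, so v = 2*sin(2*x): now 5*x**2*sin(x)/2 - 2*x**2*cos(2*x) + 2*x*sin(2*x) + 5*x*cos(x) - 5*sin(x) + ∫((3*x**2 - 10*x - 75)/(x**3 - 25*x)) dx + ∫(-2*sin(2*x)) dx.
Step 7. Evaluate the standard form: now 5*x**2*sin(x)/2 - 2*x**2*cos(2*x) + 2*x*sin(2*x) + 5*x*cos(x) - 5*sin(x) + cos(2*x) + ∫((3*x**2 - 10*x - 75)/(x**3 - 25*x)) dx.
Step 8. Decompose ∫((3*x**2 - 10*x - 75)/(x**3 - 25*x)) dx by partial fractions, (3*x**2 - 10*x - 75)/(x**3 - 25*x) = 1/(x + 5) - 1/(x - 5) + 3/x: now 5*x**2*sin(x)/2 - 2*x**2*cos(2*x) + 2*x*sin(2*x) + 5*x*cos(x) - 5*sin(x) + cos(2*x) + ∫(3/x) dx + ∫(-1/(x - 5)) dx + ∫(1/(x + 5)) dx.
Step 9. Evaluate the standard form [assuming x > 0]: now 5*x**2*sin(x)/2 - 2*x**2*cos(2*x) + 2*x*sin(2*x) + 5*x*cos(x) + 3*log(x) - 5*sin(x) + cos(2*x) + ∫(-1/(x - 5)) dx + ∫(1/(x + 5)) dx.
Step 10. Evaluate the standard form [assuming x > -5]: now 5*x**2*sin(x)/2 - 2*x**2*cos(2*x) + 2*x*sin(2*x) + 5*x*cos(x) + 3*log(x) + log(x + 5) - 5*sin(x) + cos(2*x) + ∫(-1/(x - 5)) dx.
Step 11. Evaluate the standard form [assuming x > 5]: now 5*x**2*sin(x)/2 - 2*x**2*cos(2*x) + 2*x*sin(2*x) + 5*x*cos(x) + 3*log(x) - log(x - 5) + log(x + 5) - 5*sin(x) + cos(2*x).
Answer: 5*x**2*sin(x)/2 - 2*x**2*cos(2*x) + 2*x*sin(2*x) + 5*x*cos(x) + 3*log(x) - log(x - 5) + log(x + 5) - 5*sin(x) + cos(2*x).


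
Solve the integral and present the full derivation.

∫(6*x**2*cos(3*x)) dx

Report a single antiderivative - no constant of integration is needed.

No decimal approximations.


Step 1. Integrate ∫(6*x**2*cos(3*x)) dx by parts with u = x**2, dv = (6*cos(3*x)) dx, so v = 2*sin(3*x): now 2*x**2*sin(3*x) + ∫(-4*x*sin(3*x)) dx.
Step 2. Integrate ∫(-4*x*sin(3*x)) dx by parts with u = x, dv = (-4*sin(3*x)) dx, so v = 4*cos(3*x)/3: now 2*x**2*sin(3*x) + 4*x*cos(3*x)/3 + ∫(-4*cos(3*x)/3) dx.
Step 3. Evaluate the standard form: now 2*x**2*sin(3*x) + 4*x*cos(3*x)/3 - 4*sin(3*x)/9.
Answer: 2*x**2*sin(3*x) + 4*x*cos(3*x)/3 - 4*sin(3*x)/9.


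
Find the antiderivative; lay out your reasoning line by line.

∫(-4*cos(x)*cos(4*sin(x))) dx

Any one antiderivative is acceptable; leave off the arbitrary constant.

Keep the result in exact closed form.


Step 1. Substitute u = sin(x), turning ∫(-4*cos(x)*cos(4*sin(x))) dx into ∫(-4*cos(4*u)) du: now ∫(-4*cos(4*u)) du.
Step 2. Evaluate the standard form: now -sin(4*u).
Step 3. Substitute back u = sin(x): now -sin(4*sin(x)).
Answer: -sin(4*sin(x)).


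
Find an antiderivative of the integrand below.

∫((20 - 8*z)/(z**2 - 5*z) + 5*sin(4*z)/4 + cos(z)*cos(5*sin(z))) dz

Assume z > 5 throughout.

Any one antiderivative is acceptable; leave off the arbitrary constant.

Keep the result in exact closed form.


Answer: -4*log(z) - 4*log(z - 5) + sin(5*sin(z))/5 - 5*cos(4*z)/16.


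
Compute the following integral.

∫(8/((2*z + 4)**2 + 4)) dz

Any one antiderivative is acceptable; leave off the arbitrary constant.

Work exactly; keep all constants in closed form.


Answer: 2*atan(z + 2).


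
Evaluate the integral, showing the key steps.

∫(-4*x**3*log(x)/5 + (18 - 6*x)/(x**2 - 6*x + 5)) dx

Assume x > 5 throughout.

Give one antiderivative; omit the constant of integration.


Step 1. Rewrite: now ∫(-4*x**3*log(x)/5) dx + ∫((18 - 6*x)/(x**2 - 6*x + 5)) dx.
Step 2. Integrate ∫(-4*x**3*log(x)/5) dx by parts with u = log(x), dv = (-4*x**3/5) dx, so v = -x**4/5 [assuming x > 0]: now -x**4*log(x)/5 + ∫(x**3/5) dx + ∫((18 - 6*x)/(x**2 - 6*x + 5)) dx.
Step 3. Evaluate the standard form: now -x**4*log(x)/5 + x**4/20 + ∫((18 - 6*x)/(x**2 - 6*x + 5)) dx.
Step 4. Decompose ∫((18 - 6*x)/(x**2 - 6*x + 5)) dx by partial fractions, (18 - 6*x)/(x**2 - 6*x + 5) = -3/(x - 1) - 3/(x - 5): now -x**4*log(x)/5 + x**4/20 + ∫(-3/(x - 5)) dx + ∫(-3/(x - 1)) dx.
Step 5. Evaluate the standard form [assuming x > 5]: now -x**4*log(x)/5 + x**4/20 - 3*log(x - 5) + ∫(-3/(x - 1)) dx.
Step 6. Evaluate the standard form [assuming x > 1]: now -x**4*log(x)/5 + x**4/20 - 3*log(x - 5) - 3*log(x - 1).
Answer: -x**4*log(x)/5 + x**4/20 - 3*log(x - 5) - 3*log(x - 1).


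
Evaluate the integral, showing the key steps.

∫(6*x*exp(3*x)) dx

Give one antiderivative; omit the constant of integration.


Step 1. Integrate ∫(6*x*exp(3*x)) dx by parts with u = x, dv = (6*exp(3*x)) dx, so v = 2*exp(3*x): now 2*x*exp(3*x) + ∫(-2*exp(3*x)) dx.
Step 2. Evaluate the standard form: now 2*x*exp(3*x) - 2*exp(3*x)/3.
Answer: 2*x*exp(3*x) - 2*exp(3*x)/3.


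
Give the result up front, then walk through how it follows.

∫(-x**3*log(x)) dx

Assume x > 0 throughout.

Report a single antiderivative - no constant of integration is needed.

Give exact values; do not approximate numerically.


The answer is -x**4*log(x)/4 + x**4/16.
Step 1. Integrate ∫(-x**3*log(x)) dx by parts with u = log(x), dv = (-x**3) dx, so v = -x**4/4 [assuming x > 0]: now -x**4*log(x)/4 + ∫(x**3/4) dx.
Step 2. Evaluate the standard form: now -x**4*log(x)/4 + x**4/16.
Answer: -x**4*log(x)/4 + x**4/16.


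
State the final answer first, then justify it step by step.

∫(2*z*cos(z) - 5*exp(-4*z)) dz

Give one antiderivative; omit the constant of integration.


The answer is 2*z*sin(z) + 2*cos(z) + 5*exp(-4*z)/4.
Step 1. Rewrite: now ∫(2*z*cos(z)) dz + ∫(-5*exp(-4*z)) dz.
Step 2. Evaluate the standard form: now ∫(2*z*cos(z)) dz + 5*exp(-4*z)/4.
Step 3. Integrate ∫(2*z*cos(z)) dz by parts with u = z, dv = (2*cos(z)) dz, so v = 2*sin(z): now 2*z*sin(z) + ∫(-2*sin(z)) dz + 5*exp(-4*z)/4.
Step 4. Evaluate the standard form: now 2*z*sin(z) + 2*cos(z) + 5*exp(-4*z)/4.
Answer: 2*z*sin(z) + 2*cos(z) + 5*exp(-4*z)/4.


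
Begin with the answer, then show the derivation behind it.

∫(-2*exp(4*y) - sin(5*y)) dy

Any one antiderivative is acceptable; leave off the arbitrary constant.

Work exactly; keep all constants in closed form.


The answer is -exp(4*y)/2 + cos(5*y)/5.
Step 1. Rewrite: now ∫(-2*exp(4*y)) dy + ∫(-sin(5*y)) dy.
Step 2. Evaluate the standard form: now cos(5*y)/5 + ∫(-2*exp(4*y)) dy.
Step 3. Evaluate the standard form: now -exp(4*y)/2 + cos(5*y)/5.
Answer: -exp(4*y)/2 + cos(5*y)/5.


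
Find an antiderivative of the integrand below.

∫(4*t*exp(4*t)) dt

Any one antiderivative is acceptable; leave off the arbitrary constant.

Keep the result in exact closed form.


Answer: t*exp(4*t) - exp(4*t)/4.


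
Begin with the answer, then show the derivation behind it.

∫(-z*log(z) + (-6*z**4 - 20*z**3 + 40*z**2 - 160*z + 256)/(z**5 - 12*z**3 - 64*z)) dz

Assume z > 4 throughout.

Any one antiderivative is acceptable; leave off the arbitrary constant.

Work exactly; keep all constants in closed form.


The answer is -z**2*log(z)/2 + z**2/4 - 4*log(z) - 4*log(z - 4) + 2*log(z + 4) + 2*atan(z/2).
Step 1. Rewrite: now ∫(-z*log(z)) dz + ∫((-6*z**4 - 20*z**3 + 40*z**2 - 160*z + 256)/(z**5 - 12*z**3 - 64*z)) dz.
Step 2. Integrate ∫(-z*log(z)) dz by parts with u = log(z), dv = (-z) dz, so v = -z**2/2 [assuming z > 0]: now -z**2*log(z)/2 + ∫(z/2) dz + ∫((-6*z**4 - 20*z**3 + 40*z**2 - 160*z + 256)/(z**5 - 12*z**3 - 64*z)) dz.
Step 3. Evaluate the standard form: now -z**2*log(z)/2 + z**2/4 + ∫((-6*z**4 - 20*z**3 + 40*z**2 - 160*z + 256)/(z**5 - 12*z**3 - 64*z)) dz.
Step 4. Decompose ∫((-6*z**4 - 20*z**3 + 40*z**2 - 160*z + 256)/(z**5 - 12*z**3 - 64*z)) dz by partial fractions, (-6*z**4 - 20*z**3 + 40*z**2 - 160*z + 256)/(z**5 - 12*z**3 - 64*z) = 4/(z**2 + 4) + 2/(z + 4) - 4/(z - 4) - 4/z: now -z**2*log(z)/2 + z**2/4 + ∫(-4/z) dz + ∫(-4/(z - 4)) dz + ∫(2/(z + 4)) dz + ∫(4/(z**2 + 4)) dz.
Step 5. Evaluate the standard form [assuming z > 0]: now -z**2*log(z)/2 + z**2/4 - 4*log(z) + ∫(-4/(z - 4)) dz + ∫(2/(z + 4)) dz + ∫(4/(z**2 + 4)) dz.
Step 6. Evaluate the standard form [assuming z > 4]: now -z**2*log(z)/2 + z**2/4 - 4*log(z) - 4*log(z - 4) + ∫(2/(z + 4)) dz + ∫(4/(z**2 + 4)) dz.
Step 7. Evaluate the standard form [assuming z > -4]: now -z**2*log(z)/2 + z**2/4 - 4*log(z) - 4*log(z - 4) + 2*log(z + 4) + ∫(4/(z**2 + 4)) dz.
Step 8. Evaluate the standard form: now -z**2*log(z)/2 + z**2/4 - 4*log(z) - 4*log(z - 4) + 2*log(z + 4) + 2*atan(z/2).
Answer: -z**2*log(z)/2 + z**2/4 - 4*log(z) - 4*log(z - 4) + 2*log(z + 4) + 2*atan(z/2).


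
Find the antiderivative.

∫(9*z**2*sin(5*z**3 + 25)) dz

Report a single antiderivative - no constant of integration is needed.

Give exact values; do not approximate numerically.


Answer: -3*cos(5*z**3 + 25)/5.


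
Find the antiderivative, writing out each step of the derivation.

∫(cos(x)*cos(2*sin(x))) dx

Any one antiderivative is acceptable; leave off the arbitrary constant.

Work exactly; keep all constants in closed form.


Step 1. Substitute u = sin(x), turning ∫(cos(x)*cos(2*sin(x))) dx into ∫(cos(2*u)) du: now ∫(cos(2*u)) du.
Step 2. Evaluate the standard form: now sin(2*u)/2.
Step 3. Substitute back u = sin(x): now sin(2*sin(x))/2.
Answer: sin(2*sin(x))/2.


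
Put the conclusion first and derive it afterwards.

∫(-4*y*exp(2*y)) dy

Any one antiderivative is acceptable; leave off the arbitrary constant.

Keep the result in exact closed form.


The answer is -2*y*exp(2*y) + exp(2*y).
Step 1. Integrate ∫(-4*y*exp(2*y)) dy by parts with u = y, dv = (-4*exp(2*y)) dy, so v = -2*exp(2*y): now -2*y*exp(2*y) + ∫(2*exp(2*y)) dy.
Step 2. Evaluate the standard form: now -2*y*exp(2*y) + exp(2*y).
Answer: -2*y*exp(2*y) + exp(2*y).


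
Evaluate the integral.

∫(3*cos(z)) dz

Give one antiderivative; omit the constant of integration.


Answer: 3*sin(z).


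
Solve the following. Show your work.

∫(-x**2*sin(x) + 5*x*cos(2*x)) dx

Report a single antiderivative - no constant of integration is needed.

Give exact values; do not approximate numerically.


Step 1. Rewrite: now ∫(5*x*cos(2*x)) dx + ∫(-x**2*sin(x)) dx.
Step 2. Integrate ∫(-x**2*sin(x)) dx by parts with u = x**2, dv = (-sin(x)) dx, so v = cos(x): now x**2*cos(x) + ∫(-2*x*cos(x)) dx + ∫(5*x*cos(2*x)) dx.
Step 3. Integrate ∫(-2*x*cos(x)) dx by parts with u = x, dv = (-2*cos(x)) dx, so v = -2*sin(x): now x**2*cos(x) - 2*x*sin(x) + ∫(5*x*cos(2*x)) dx + ∫(2*sin(x)) dx.
Step 4. Evaluate the standard form: now x**2*cos(x) - 2*x*sin(x) - 2*cos(x) + ∫(5*x*cos(2*x)) dx.
Step 5. Integrate ∫(5*x*cos(2*x)) dx by parts with u = x, dv = (5*cos(2*x)) dx, so v = 5*sin(2*x)/2: now x**2*cos(x) - 2*x*sin(x) + 5*x*sin(2*x)/2 - 2*cos(x) + ∫(-5*sin(2*x)/2) dx.
Step 6. Evaluate the standard form: now x**2*cos(x) - 2*x*sin(x) + 5*x*sin(2*x)/2 - 2*cos(x) + 5*cos(2*x)/4.
Answer: x**2*cos(x) - 2*x*sin(x) + 5*x*sin(2*x)/2 - 2*cos(x) + 5*cos(2*x)/4.


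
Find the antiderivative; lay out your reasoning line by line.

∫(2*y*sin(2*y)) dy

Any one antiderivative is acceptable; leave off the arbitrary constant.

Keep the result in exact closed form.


Step 1. Integrate ∫(2*y*sin(2*y)) dy by parts with u = y, dv = (2*sin(2*y)) dy, so v = -cos(2*y): now -y*cos(2*y) + ∫(cos(2*y)) dy.
Step 2. Evaluate the standard form: now -y*cos(2*y) + sin(2*y)/2.
Answer: -y*cos(2*y) + sin(2*y)/2.


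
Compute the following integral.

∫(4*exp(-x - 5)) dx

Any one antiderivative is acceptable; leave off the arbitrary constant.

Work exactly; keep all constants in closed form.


Answer: -4*exp(-x - 5).


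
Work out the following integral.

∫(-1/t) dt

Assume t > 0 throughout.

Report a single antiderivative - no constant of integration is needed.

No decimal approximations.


Answer: -log(t).


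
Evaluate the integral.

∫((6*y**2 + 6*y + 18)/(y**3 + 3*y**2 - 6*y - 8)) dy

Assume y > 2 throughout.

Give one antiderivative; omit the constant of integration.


Answer: 3*log(y - 2) - 2*log(y + 1) + 5*log(y + 4).


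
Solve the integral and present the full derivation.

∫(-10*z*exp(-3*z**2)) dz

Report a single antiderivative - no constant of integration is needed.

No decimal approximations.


Step 1. Substitute u = z**2, turning ∫(-10*z*exp(-3*z**2)) dz into ∫(-5*exp(-3*u)) du: now ∫(-5*exp(-3*u)) du.
Step 2. Evaluate the standard form: now 5*exp(-3*u)/3.
Step 3. Substitute back u = z**2: now 5*exp(-3*z**2)/3.
Answer: 5*exp(-3*z**2)/3.


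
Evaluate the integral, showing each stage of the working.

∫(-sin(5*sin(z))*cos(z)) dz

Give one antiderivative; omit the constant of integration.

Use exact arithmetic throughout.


Step 1. Substitute u = sin(z), turning ∫(-sin(5*sin(z))*cos(z)) dz into ∫(-sin(5*u)) du: now ∫(-sin(5*u)) du.
Step 2. Evaluate the standard form: now cos(5*u)/5.
Step 3. Substitute back u = sin(z): now cos(5*sin(z))/5.
Answer: cos(5*sin(z))/5.


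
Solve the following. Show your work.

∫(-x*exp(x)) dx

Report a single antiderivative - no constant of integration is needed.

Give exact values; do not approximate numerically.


Step 1. Integrate ∫(-x*exp(x)) dx by parts with u = x, dv = (-exp(x)) dx, so v = -exp(x): now -x*exp(x) + ∫(exp(x)) dx.
Step 2. Evaluate the standard form: now -x*exp(x) + exp(x).
Answer: -x*exp(x) + exp(x).


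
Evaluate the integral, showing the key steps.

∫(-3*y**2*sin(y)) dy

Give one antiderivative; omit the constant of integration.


Step 1. Integrate ∫(-3*y**2*sin(y)) dy by parts with u = y**2, dv = (-3*sin(y)) dy, so v = 3*cos(y): now 3*y**2*cos(y) + ∫(-6*y*cos(y)) dy.
Step 2. Integrate ∫(-6*y*cos(y)) dy by parts with u = y, dv = (-6*cos(y)) dy, so v = -6*sin(y): now 3*y**2*cos(y) - 6*y*sin(y) + ∫(6*sin(y)) dy.
Step 3. Evaluate the standard form: now 3*y**2*cos(y) - 6*y*sin(y) - 6*cos(y).
Answer: 3*y**2*cos(y) - 6*y*sin(y) - 6*cos(y).


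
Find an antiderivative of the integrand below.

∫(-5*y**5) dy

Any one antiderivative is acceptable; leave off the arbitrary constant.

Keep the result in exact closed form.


Answer: -5*y**6/6.


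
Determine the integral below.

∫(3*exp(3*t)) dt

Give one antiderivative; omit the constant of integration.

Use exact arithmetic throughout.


Answer: exp(3*t).


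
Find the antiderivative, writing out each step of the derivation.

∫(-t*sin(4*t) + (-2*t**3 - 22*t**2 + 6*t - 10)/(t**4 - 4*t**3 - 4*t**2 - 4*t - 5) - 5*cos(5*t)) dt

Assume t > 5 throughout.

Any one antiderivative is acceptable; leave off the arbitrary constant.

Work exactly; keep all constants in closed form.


Step 1. Rewrite: now ∫(-t*sin(4*t)) dt + ∫((-2*t**3 - 22*t**2 + 6*t - 10)/(t**4 - 4*t**3 - 4*t**2 - 4*t - 5)) dt + ∫(-5*cos(5*t)) dt.
Step 2. Decompose ∫((-2*t**3 - 22*t**2 + 6*t - 10)/(t**4 - 4*t**3 - 4*t**2 - 4*t - 5)) dt by partial fractions, (-2*t**3 - 22*t**2 + 6*t - 10)/(t**4 - 4*t**3 - 4*t**2 - 4*t - 5) = -2/(t**2 + 1) + 3/(t + 1) - 5/(t - 5): now ∫(-t*sin(4*t)) dt + ∫(-5/(t - 5)) dt + ∫(3/(t + 1)) dt + ∫(-2/(t**2 + 1)) dt + ∫(-5*cos(5*t)) dt.
Step 3. Evaluate the standard form [assuming t > 5]: now -5*log(t - 5) + ∫(-t*sin(4*t)) dt + ∫(3/(t + 1)) dt + ∫(-2/(t**2 + 1)) dt + ∫(-5*cos(5*t)) dt.
Step 4. Evaluate the standard form [assuming t > -1]: now -5*log(t - 5) + 3*log(t + 1) + ∫(-t*sin(4*t)) dt + ∫(-2/(t**2 + 1)) dt + ∫(-5*cos(5*t)) dt.
Step 5. Evaluate the standard form: now -5*log(t - 5) + 3*log(t + 1) - 2*atan(t) + ∫(-t*sin(4*t)) dt + ∫(-5*cos(5*t)) dt.
Step 6. Integrate ∫(-t*sin(4*t)) dt by parts with u = t, dv = (-sin(4*t)) dt, so v = cos(4*t)/4: now t*cos(4*t)/4 - 5*log(t - 5) + 3*log(t + 1) - 2*atan(t) + ∫(-cos(4*t)/4) dt + ∫(-5*cos(5*t)) dt.
Step 7. Evaluate the standard form: now t*cos(4*t)/4 - 5*log(t - 5) + 3*log(t + 1) - sin(4*t)/16 - 2*atan(t) + ∫(-5*cos(5*t)) dt.
Step 8. Evaluate the standard form: now t*cos(4*t)/4 - 5*log(t - 5) + 3*log(t + 1) - sin(4*t)/16 - sin(5*t) - 2*atan(t).
Answer: t*cos(4*t)/4 - 5*log(t - 5) + 3*log(t + 1) - sin(4*t)/16 - sin(5*t) - 2*atan(t).


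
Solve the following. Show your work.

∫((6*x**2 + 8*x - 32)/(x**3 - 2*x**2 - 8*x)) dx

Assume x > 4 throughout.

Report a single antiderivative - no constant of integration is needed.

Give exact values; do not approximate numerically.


Step 1. Decompose ∫((6*x**2 + 8*x - 32)/(x**3 - 2*x**2 - 8*x)) dx by partial fractions, (6*x**2 + 8*x - 32)/(x**3 - 2*x**2 - 8*x) = -2/(x + 2) + 4/(x - 4) + 4/x: now ∫(4/x) dx + ∫(4/(x - 4)) dx + ∫(-2/(x + 2)) dx.
Step 2. Evaluate the standard form [assuming x > 4]: now 4*log(x - 4) + ∫(4/x) dx + ∫(-2/(x + 2)) dx.
Step 3. Evaluate the standard form [assuming x > -2]: now 4*log(x - 4) - 2*log(x + 2) + ∫(4/x) dx.
Step 4. Evaluate the standard form [assuming x > 0]: now 4*log(x) + 4*log(x - 4) - 2*log(x + 2).
Answer: 4*log(x) + 4*log(x - 4) - 2*log(x + 2).


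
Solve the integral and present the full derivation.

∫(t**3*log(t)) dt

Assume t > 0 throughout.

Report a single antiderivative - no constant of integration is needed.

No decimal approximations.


Step 1. Integrate ∫(t**3*log(t)) dt by parts with u = log(t), dv = (t**3) dt, so v = t**4/4 [assuming t > 0]: now t**4*log(t)/4 + ∫(-t**3/4) dt.
Step 2. Evaluate the standard form: now t**4*log(t)/4 - t**4/16.
Answer: t**4*log(t)/4 - t**4/16.


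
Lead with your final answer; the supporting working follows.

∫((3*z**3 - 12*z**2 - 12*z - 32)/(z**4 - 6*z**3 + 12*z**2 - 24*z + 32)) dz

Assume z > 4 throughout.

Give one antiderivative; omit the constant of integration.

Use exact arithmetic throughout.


The answer is -2*log(z - 4) + 5*log(z - 2) + 2*atan(z/2).
Step 1. Decompose ∫((3*z**3 - 12*z**2 - 12*z - 32)/(z**4 - 6*z**3 + 12*z**2 - 24*z + 32)) dz by partial fractions, (3*z**3 - 12*z**2 - 12*z - 32)/(z**4 - 6*z**3 + 12*z**2 - 24*z + 32) = 4/(z**2 + 4) + 5/(z - 2) - 2/(z - 4): now ∫(-2/(z - 4)) dz + ∫(5/(z - 2)) dz + ∫(4/(z**2 + 4)) dz.
Step 2. Evaluate the standard form [assuming z > 4]: now -2*log(z - 4) + ∫(5/(z - 2)) dz + ∫(4/(z**2 + 4)) dz.
Step 3. Evaluate the standard form [assuming z > 2]: now -2*log(z - 4) + 5*log(z - 2) + ∫(4/(z**2 + 4)) dz.
Step 4. Evaluate the standard form: now -2*log(z - 4) + 5*log(z - 2) + 2*atan(z/2).
Answer: -2*log(z - 4) + 5*log(z - 2) + 2*atan(z/2).


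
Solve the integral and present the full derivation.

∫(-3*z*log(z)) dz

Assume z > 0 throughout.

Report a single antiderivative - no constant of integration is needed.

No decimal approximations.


Step 1. Integrate ∫(-3*z*log(z)) dz by parts with u = log(z), dv = (-3*z) dz, so v = -3*z**2/2 [assuming z > 0]: now -3*z**2*log(z)/2 + ∫(3*z/2) dz.
Step 2. Evaluate the standard form: now -3*z**2*log(z)/2 + 3*z**2/4.
Answer: -3*z**2*log(z)/2 + 3*z**2/4.


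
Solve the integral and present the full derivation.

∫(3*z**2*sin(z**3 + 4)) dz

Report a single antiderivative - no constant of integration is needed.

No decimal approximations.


Step 1. Substitute u = z**3 + 4, turning ∫(3*z**2*sin(z**3 + 4)) dz into ∫(sin(u)) du: now ∫(sin(u)) du.
Step 2. Evaluate the standard form: now -cos(u).
Step 3. Substitute back u = z**3 + 4: now -cos(z**3 + 4).
Answer: -cos(z**3 + 4).


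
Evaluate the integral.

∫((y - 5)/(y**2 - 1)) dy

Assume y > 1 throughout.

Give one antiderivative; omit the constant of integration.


Answer: -2*log(y - 1) + 3*log(y + 1).


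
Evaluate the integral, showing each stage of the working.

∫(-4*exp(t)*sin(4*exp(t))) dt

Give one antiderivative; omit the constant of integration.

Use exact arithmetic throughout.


Step 1. Substitute u = exp(t), turning ∫(-4*exp(t)*sin(4*exp(t))) dt into ∫(-4*sin(4*u)) du: now ∫(-4*sin(4*u)) du.
Step 2. Evaluate the standard form: now cos(4*u).
Step 3. Substitute back u = exp(t): now cos(4*exp(t)).
Answer: cos(4*exp(t)).


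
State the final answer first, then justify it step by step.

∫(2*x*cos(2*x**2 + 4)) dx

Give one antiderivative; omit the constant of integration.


The answer is sin(2*x**2 + 4)/2.
Step 1. Substitute u = x**2 + 2, turning ∫(2*x*cos(2*x**2 + 4)) dx into ∫(cos(2*u)) du: now ∫(cos(2*u)) du.
Step 2. Evaluate the standard form: now sin(2*u)/2.
Step 3. Substitute back u = x**2 + 2: now sin(2*x**2 + 4)/2.
Answer: sin(2*x**2 + 4)/2.


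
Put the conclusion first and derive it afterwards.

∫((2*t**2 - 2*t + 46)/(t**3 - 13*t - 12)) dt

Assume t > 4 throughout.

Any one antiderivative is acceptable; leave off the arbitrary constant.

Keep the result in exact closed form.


The answer is 2*log(t - 4) - 5*log(t + 1) + 5*log(t + 3).
Step 1. Decompose ∫((2*t**2 - 2*t + 46)/(t**3 - 13*t - 12)) dt by partial fractions, (2*t**2 - 2*t + 46)/(t**3 - 13*t - 12) = 5/(t + 3) - 5/(t + 1) + 2/(t - 4): now ∫(2/(t - 4)) dt + ∫(-5/(t + 1)) dt + ∫(5/(t + 3)) dt.
Step 2. Evaluate the standard form [assuming t > 4]: now 2*log(t - 4) + ∫(-5/(t + 1)) dt + ∫(5/(t + 3)) dt.
Step 3. Evaluate the standard form [assuming t > -1]: now 2*log(t - 4) - 5*log(t + 1) + ∫(5/(t + 3)) dt.
Step 4. Evaluate the standard form [assuming t > -3]: now 2*log(t - 4) - 5*log(t + 1) + 5*log(t + 3).
Answer: 2*log(t - 4) - 5*log(t + 1) + 5*log(t + 3).


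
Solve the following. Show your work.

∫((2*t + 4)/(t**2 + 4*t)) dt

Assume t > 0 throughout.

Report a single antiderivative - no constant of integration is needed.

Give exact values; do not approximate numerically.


Step 1. Decompose ∫((2*t + 4)/(t**2 + 4*t)) dt by partial fractions, (2*t + 4)/(t**2 + 4*t) = 1/(t + 4) + 1/t: now ∫(1/t) dt + ∫(1/(t + 4)) dt.
Step 2. Evaluate the standard form [assuming t > 0]: now log(t) + ∫(1/(t + 4)) dt.
Step 3. Evaluate the standard form [assuming t > -4]: now log(t) + log(t + 4).
Answer: log(t) + log(t + 4).


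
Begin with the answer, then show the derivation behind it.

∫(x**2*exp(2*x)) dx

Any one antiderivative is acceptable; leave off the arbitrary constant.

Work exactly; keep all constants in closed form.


The answer is x**2*exp(2*x)/2 - x*exp(2*x)/2 + exp(2*x)/4.
Step 1. Integrate ∫(x**2*exp(2*x)) dx by parts with u = x**2, dv = (exp(2*x)) dx, so v = exp(2*x)/2: now x**2*exp(2*x)/2 + ∫(-x*exp(2*x)) dx.
Step 2. Integrate ∫(-x*exp(2*x)) dx by parts with u = x, dv = (-exp(2*x)) dx, so v = -exp(2*x)/2: now x**2*exp(2*x)/2 - x*exp(2*x)/2 + ∫(exp(2*x)/2) dx.
Step 3. Evaluate the standard form: now x**2*exp(2*x)/2 - x*exp(2*x)/2 + exp(2*x)/4.
Answer: x**2*exp(2*x)/2 - x*exp(2*x)/2 + exp(2*x)/4.


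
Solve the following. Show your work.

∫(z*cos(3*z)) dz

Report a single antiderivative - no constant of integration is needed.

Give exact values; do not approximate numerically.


Step 1. Integrate ∫(z*cos(3*z)) dz by parts with u = z, dv = (cos(3*z)) dz, so v = sin(3*z)/3: now z*sin(3*z)/3 + ∫(-sin(3*z)/3) dz.
Step 2. Evaluate the standard form: now z*sin(3*z)/3 + cos(3*z)/9.
Answer: z*sin(3*z)/3 + cos(3*z)/9.


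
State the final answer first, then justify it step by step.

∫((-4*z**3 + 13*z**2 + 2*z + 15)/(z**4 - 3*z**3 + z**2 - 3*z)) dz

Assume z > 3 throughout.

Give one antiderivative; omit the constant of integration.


The answer is -5*log(z) + log(z - 3) - 2*atan(z).
Step 1. Decompose ∫((-4*z**3 + 13*z**2 + 2*z + 15)/(z**4 - 3*z**3 + z**2 - 3*z)) dz by partial fractions, (-4*z**3 + 13*z**2 + 2*z + 15)/(z**4 - 3*z**3 + z**2 - 3*z) = -2/(z**2 + 1) + 1/(z - 3) - 5/z: now ∫(-5/z) dz + ∫(1/(z - 3)) dz + ∫(-2/(z**2 + 1)) dz.
Step 2. Evaluate the standard form [assuming z > 3]: now log(z - 3) + ∫(-5/z) dz + ∫(-2/(z**2 + 1)) dz.
Step 3. Evaluate the standard form [assuming z > 0]: now -5*log(z) + log(z - 3) + ∫(-2/(z**2 + 1)) dz.
Step 4. Evaluate the standard form: now -5*log(z) + log(z - 3) - 2*atan(z).
Answer: -5*log(z) + log(z - 3) - 2*atan(z).


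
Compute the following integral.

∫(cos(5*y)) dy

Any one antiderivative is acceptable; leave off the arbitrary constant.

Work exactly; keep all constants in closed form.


Answer: sin(5*y)/5.


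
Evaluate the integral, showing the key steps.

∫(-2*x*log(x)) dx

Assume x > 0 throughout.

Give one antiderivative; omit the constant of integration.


Step 1. Integrate ∫(-2*x*log(x)) dx by parts with u = log(x), dv = (-2*x) dx, so v = -x**2 [assuming x > 0]: now -x**2*log(x) + ∫(x) dx.
Step 2. Evaluate the standard form: now -x**2*log(x) + x**2/2.
Answer: -x**2*log(x) + x**2/2.


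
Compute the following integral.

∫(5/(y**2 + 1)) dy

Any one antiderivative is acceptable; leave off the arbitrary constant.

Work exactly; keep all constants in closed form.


Answer: 5*atan(y).


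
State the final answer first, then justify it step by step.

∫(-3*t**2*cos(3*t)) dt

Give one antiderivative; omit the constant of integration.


The answer is -t**2*sin(3*t) - 2*t*cos(3*t)/3 + 2*sin(3*t)/9.
Step 1. Integrate ∫(-3*t**2*cos(3*t)) dt by parts with u = t**2, dv = (-3*cos(3*t)) dt, so v = -sin(3*t): now -t**2*sin(3*t) + ∫(2*t*sin(3*t)) dt.
Step 2. Integrate ∫(2*t*sin(3*t)) dt by parts with u = t, dv = (2*sin(3*t)) dt, so v = -2*cos(3*t)/3: now -t**2*sin(3*t) - 2*t*cos(3*t)/3 + ∫(2*cos(3*t)/3) dt.
Step 3. Evaluate the standard form: now -t**2*sin(3*t) - 2*t*cos(3*t)/3 + 2*sin(3*t)/9.
Answer: -t**2*sin(3*t) - 2*t*cos(3*t)/3 + 2*sin(3*t)/9.


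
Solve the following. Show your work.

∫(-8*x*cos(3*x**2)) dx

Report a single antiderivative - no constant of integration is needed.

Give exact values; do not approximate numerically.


Step 1. Substitute u = x**2, turning ∫(-8*x*cos(3*x**2)) dx into ∫(-4*cos(3*u)) du: now ∫(-4*cos(3*u)) du.
Step 2. Evaluate the standard form: now -4*sin(3*u)/3.
Step 3. Substitute back u = x**2: now -4*sin(3*x**2)/3.
Answer: -4*sin(3*x**2)/3.


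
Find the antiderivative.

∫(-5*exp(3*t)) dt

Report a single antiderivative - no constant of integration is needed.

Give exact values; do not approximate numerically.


Answer: -5*exp(3*t)/3.


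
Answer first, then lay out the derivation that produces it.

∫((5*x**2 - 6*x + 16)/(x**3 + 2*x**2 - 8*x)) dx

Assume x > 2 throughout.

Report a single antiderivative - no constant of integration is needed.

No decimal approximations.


The answer is -2*log(x) + 2*log(x - 2) + 5*log(x + 4).
Step 1. Decompose ∫((5*x**2 - 6*x + 16)/(x**3 + 2*x**2 - 8*x)) dx by partial fractions, (5*x**2 - 6*x + 16)/(x**3 + 2*x**2 - 8*x) = 5/(x + 4) + 2/(x - 2) - 2/x: now ∫(-2/x) dx + ∫(2/(x - 2)) dx + ∫(5/(x + 4)) dx.
Step 2. Evaluate the standard form [assuming x > -4]: now 5*log(x + 4) + ∫(-2/x) dx + ∫(2/(x - 2)) dx.
Step 3. Evaluate the standard form [assuming x > 2]: now 2*log(x - 2) + 5*log(x + 4) + ∫(-2/x) dx.
Step 4. Evaluate the standard form [assuming x > 0]: now -2*log(x) + 2*log(x - 2) + 5*log(x + 4).
Answer: -2*log(x) + 2*log(x - 2) + 5*log(x + 4).


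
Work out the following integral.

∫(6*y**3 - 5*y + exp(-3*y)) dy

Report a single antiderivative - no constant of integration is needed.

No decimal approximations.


Answer: 3*y**4/2 - 5*y**2/2 - exp(-3*y)/3.


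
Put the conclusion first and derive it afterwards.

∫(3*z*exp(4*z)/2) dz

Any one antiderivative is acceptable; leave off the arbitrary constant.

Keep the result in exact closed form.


The answer is 3*z*exp(4*z)/8 - 3*exp(4*z)/32.
Step 1. Integrate ∫(3*z*exp(4*z)/2) dz by parts with u = z, dv = (3*exp(4*z)/2) dz, so v = 3*exp(4*z)/8: now 3*z*exp(4*z)/8 + ∫(-3*exp(4*z)/8) dz.
Step 2. Evaluate the standard form: now 3*z*exp(4*z)/8 - 3*exp(4*z)/32.
Answer: 3*z*exp(4*z)/8 - 3*exp(4*z)/32.


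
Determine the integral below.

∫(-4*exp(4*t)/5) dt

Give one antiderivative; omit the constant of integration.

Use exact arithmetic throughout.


Answer: -exp(4*t)/5.


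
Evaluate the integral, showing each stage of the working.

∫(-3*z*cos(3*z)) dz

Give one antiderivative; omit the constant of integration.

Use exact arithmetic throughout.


Step 1. Integrate ∫(-3*z*cos(3*z)) dz by parts with u = z, dv = (-3*cos(3*z)) dz, so v = -sin(3*z): now -z*sin(3*z) + ∫(sin(3*z)) dz.
Step 2. Evaluate the standard form: now -z*sin(3*z) - cos(3*z)/3.
Answer: -z*sin(3*z) - cos(3*z)/3.


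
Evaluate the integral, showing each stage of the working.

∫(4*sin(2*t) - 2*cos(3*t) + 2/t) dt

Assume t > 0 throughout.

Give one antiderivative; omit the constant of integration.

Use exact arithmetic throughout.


Step 1. Rewrite: now ∫(2/t) dt + ∫(4*sin(2*t)) dt + ∫(-2*cos(3*t)) dt.
Step 2. Evaluate the standard form: now -2*sin(3*t)/3 + ∫(2/t) dt + ∫(4*sin(2*t)) dt.
Step 3. Evaluate the standard form [assuming t > 0]: now 2*log(t) - 2*sin(3*t)/3 + ∫(4*sin(2*t)) dt.
Step 4. Evaluate the standard form: now 2*log(t) - 2*sin(3*t)/3 - 2*cos(2*t).
Answer: 2*log(t) - 2*sin(3*t)/3 - 2*cos(2*t).


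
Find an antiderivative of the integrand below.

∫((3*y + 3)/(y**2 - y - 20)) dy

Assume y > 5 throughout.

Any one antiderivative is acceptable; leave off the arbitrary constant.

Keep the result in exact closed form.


Answer: 2*log(y - 5) + log(y + 4).


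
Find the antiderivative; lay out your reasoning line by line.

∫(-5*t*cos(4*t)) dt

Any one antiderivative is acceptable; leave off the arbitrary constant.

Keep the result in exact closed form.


Step 1. Integrate ∫(-5*t*cos(4*t)) dt by parts with u = t, dv = (-5*cos(4*t)) dt, so v = -5*sin(4*t)/4: now -5*t*sin(4*t)/4 + ∫(5*sin(4*t)/4) dt.
Step 2. Evaluate the standard form: now -5*t*sin(4*t)/4 - 5*cos(4*t)/16.
Answer: -5*t*sin(4*t)/4 - 5*cos(4*t)/16.


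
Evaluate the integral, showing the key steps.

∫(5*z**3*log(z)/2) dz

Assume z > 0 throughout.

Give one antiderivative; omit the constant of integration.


Step 1. Integrate ∫(5*z**3*log(z)/2) dz by parts with u = log(z), dv = (5*z**3/2) dz, so v = 5*z**4/8 [assuming z > 0]: now 5*z**4*log(z)/8 + ∫(-5*z**3/8) dz.
Step 2. Evaluate the standard form: now 5*z**4*log(z)/8 - 5*z**4/32.
Answer: 5*z**4*log(z)/8 - 5*z**4/32.


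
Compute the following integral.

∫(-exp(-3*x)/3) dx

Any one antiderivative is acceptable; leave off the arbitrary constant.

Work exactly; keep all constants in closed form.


Answer: exp(-3*x)/9.


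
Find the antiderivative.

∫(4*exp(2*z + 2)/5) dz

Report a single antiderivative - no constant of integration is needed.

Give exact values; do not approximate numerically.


Answer: 2*exp(2*z + 2)/5.


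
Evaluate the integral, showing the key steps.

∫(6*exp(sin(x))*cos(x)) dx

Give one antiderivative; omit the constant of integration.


Step 1. Substitute u = sin(x), turning ∫(6*exp(sin(x))*cos(x)) dx into ∫(6*exp(u)) du: now ∫(6*exp(u)) du.
Step 2. Evaluate the standard form: now 6*exp(u).
Step 3. Substitute back u = sin(x): now 6*exp(sin(x)).
Answer: 6*exp(sin(x)).


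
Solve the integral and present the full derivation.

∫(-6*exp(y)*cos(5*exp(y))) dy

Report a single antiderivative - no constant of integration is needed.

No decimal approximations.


Step 1. Substitute u = exp(y), turning ∫(-6*exp(y)*cos(5*exp(y))) dy into ∫(-6*cos(5*u)) du: now ∫(-6*cos(5*u)) du.
Step 2. Evaluate the standard form: now -6*sin(5*u)/5.
Step 3. Substitute back u = exp(y): now -6*sin(5*exp(y))/5.
Answer: -6*sin(5*exp(y))/5.


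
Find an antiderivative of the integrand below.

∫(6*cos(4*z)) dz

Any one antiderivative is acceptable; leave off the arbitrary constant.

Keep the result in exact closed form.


Answer: 3*sin(4*z)/2.


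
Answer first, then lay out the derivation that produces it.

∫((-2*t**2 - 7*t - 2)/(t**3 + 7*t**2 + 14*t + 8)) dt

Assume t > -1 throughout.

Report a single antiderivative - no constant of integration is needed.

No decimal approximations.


The answer is log(t + 1) - 2*log(t + 2) - log(t + 4).
Step 1. Decompose ∫((-2*t**2 - 7*t - 2)/(t**3 + 7*t**2 + 14*t + 8)) dt by partial fractions, (-2*t**2 - 7*t - 2)/(t**3 + 7*t**2 + 14*t + 8) = -1/(t + 4) - 2/(t + 2) + 1/(t + 1): now ∫(1/(t + 1)) dt + ∫(-2/(t + 2)) dt + ∫(-1/(t + 4)) dt.
Step 2. Evaluate the standard form [assuming t > -2]: now -2*log(t + 2) + ∫(1/(t + 1)) dt + ∫(-1/(t + 4)) dt.
Step 3. Evaluate the standard form [assuming t > -4]: now -2*log(t + 2) - log(t + 4) + ∫(1/(t + 1)) dt.
Step 4. Evaluate the standard form [assuming t > -1]: now log(t + 1) - 2*log(t + 2) - log(t + 4).
Answer: log(t + 1) - 2*log(t + 2) - log(t + 4).


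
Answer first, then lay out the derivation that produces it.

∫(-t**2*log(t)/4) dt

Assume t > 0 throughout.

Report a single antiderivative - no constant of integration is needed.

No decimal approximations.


The answer is -t**3*log(t)/12 + t**3/36.
Step 1. Integrate ∫(-t**2*log(t)/4) dt by parts with u = log(t), dv = (-t**2/4) dt, so v = -t**3/12 [assuming t > 0]: now -t**3*log(t)/12 + ∫(t**2/12) dt.
Step 2. Evaluate the standard form: now -t**3*log(t)/12 + t**3/36.
Answer: -t**3*log(t)/12 + t**3/36.
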